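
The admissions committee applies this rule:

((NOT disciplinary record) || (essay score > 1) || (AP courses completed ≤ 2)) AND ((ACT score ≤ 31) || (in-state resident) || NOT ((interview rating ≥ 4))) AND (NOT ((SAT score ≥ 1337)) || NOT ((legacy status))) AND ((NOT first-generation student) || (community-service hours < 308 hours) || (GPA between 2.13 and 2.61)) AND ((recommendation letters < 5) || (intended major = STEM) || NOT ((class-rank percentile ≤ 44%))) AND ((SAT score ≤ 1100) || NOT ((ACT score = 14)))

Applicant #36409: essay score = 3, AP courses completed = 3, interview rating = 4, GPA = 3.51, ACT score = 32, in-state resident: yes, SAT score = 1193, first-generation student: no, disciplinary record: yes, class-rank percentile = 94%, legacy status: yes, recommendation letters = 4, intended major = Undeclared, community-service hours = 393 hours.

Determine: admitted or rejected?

Admitted

Atomic conditions:
  NOT disciplinary record: yes → false
  essay score > 1: 3 > 1 is true
  AP courses completed ≤ 2: 3 ≤ 2 is false
  ACT score ≤ 31: 32 ≤ 31 is false
  in-state resident: yes → true
  interview rating ≥ 4: 4 ≥ 4 is true
  SAT score ≥ 1337: 1193 ≥ 1337 is false
  legacy status: yes → true
  NOT first-generation student: no → true
  community-service hours < 308 hours: 393 < 308 is false
  GPA between 2.13 and 2.61: 3.51 in [2.13, 2.61] is false
  recommendation letters < 5: 4 < 5 is true
  intended major = STEM: Undeclared == STEM is false
  class-rank percentile ≤ 44%: 94 ≤ 44 is false
  SAT score ≤ 1100: 1193 ≤ 1100 is false
  ACT score = 14: 32 == 14 is false
Combine:
[1] false OR true OR false = true
[2.3] NOT true = false
[2] false OR true OR false = true
[3.1] NOT false = true
[3.2] NOT true = false
[3] true OR false = true
[4] true OR false OR false = true
[5.3] NOT false = true
[5] true OR false OR true = true
[6.2] NOT false = true
[6] false OR true = true
[root] true AND true AND true AND true AND true AND true = true
Overall: true → admitted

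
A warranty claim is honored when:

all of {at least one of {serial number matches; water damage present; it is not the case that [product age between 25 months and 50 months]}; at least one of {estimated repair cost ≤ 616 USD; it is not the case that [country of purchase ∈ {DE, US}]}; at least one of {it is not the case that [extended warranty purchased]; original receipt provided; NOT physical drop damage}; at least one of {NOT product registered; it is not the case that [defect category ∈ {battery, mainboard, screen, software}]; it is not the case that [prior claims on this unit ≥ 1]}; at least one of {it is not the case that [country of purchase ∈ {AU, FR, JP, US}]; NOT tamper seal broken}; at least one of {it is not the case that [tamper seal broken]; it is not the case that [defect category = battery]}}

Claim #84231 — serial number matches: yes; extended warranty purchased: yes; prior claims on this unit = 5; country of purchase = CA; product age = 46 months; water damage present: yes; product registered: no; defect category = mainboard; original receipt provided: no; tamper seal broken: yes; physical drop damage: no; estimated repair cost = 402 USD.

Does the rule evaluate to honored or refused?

Honored

Atomic conditions:
  serial number matches: yes → true
  water damage present: yes → true
  product age between 25 months and 50 months: 46 in [25, 50] is true
  estimated repair cost ≤ 616 USD: 402 ≤ 616 is true
  country of purchase ∈ {DE, US}: CA is not in the set → false
  extended warranty purchased: yes → true
  original receipt provided: no → false
  NOT physical drop damage: no → true
  NOT product registered: no → true
  defect category ∈ {battery, mainboard, screen, software}: mainboard is in the set → true
  prior claims on this unit ≥ 1: 5 ≥ 1 is true
  country of purchase ∈ {AU, FR, JP, US}: CA is not in the set → false
  NOT tamper seal broken: yes → false
  tamper seal broken: yes → true
  defect category = battery: mainboard == battery is false
Combine:
[1.3] NOT true = false
[1] true OR true OR false = true
[2.2] NOT false = true
[2] true OR true = true
[3.1] NOT true = false
[3] false OR false OR true = true
[4.2] NOT true = false
[4.3] NOT true = false
[4] true OR false OR false = true
[5.1] NOT false = true
[5] true OR false = true
[6.1] NOT true = false
[6.2] NOT false = true
[6] false OR true = true
[root] true AND true AND true AND true AND true AND true = true
Overall: true → honored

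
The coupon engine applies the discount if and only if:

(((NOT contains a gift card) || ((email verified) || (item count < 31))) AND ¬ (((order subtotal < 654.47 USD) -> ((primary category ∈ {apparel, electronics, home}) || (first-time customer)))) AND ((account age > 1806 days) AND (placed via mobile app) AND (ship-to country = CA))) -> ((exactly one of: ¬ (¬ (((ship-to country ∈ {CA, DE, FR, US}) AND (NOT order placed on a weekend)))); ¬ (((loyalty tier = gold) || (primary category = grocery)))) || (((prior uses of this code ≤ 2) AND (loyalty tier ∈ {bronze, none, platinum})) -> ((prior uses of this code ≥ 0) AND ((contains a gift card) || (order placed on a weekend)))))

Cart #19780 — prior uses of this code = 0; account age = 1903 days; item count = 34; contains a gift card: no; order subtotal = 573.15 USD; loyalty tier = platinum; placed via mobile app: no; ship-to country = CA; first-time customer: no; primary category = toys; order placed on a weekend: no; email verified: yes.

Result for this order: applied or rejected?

Atomic conditions:
  NOT contains a gift card: no → true
  email verified: yes → true
  item count < 31: 34 < 31 is false
  order subtotal < 654.47 USD: 573.15 < 654.47 is true
  primary category ∈ {apparel, electronics, home}: toys is not in the set → false
  first-time customer: no → false
  account age > 1806 days: 1903 > 1806 is true
  placed via mobile app: no → false
  ship-to country = CA: CA == CA is true
  ship-to country ∈ {CA, DE, FR, US}: CA is in the set → true
  NOT order placed on a weekend: no → true
  loyalty tier = gold: platinum == gold is false
  primary category = grocery: toys == grocery is false
  prior uses of this code ≤ 2: 0 ≤ 2 is true
  loyalty tier ∈ {bronze, none, platinum}: platinum is in the set → true
  prior uses of this code ≥ 0: 0 ≥ 0 is true
  contains a gift card: no → false
  order placed on a weekend: no → false
Combine:
[1.1.2] true OR false = true
[1.1] true OR true = true
[1.2.1.2] false OR false = false
[1.2.1] true → false = false
[1.2] NOT false = true
[1.3] true AND false AND true = false
[1] true AND true AND false = false
[2.1.1.1.1] true AND true = true
[2.1.1.1] NOT true = false
[2.1.1] NOT false = true
[2.1.2.1] false OR false = false
[2.1.2] NOT false = true
[2.1] exactly-one(true, true) = false
[2.2.1] true AND true = true
[2.2.2.2] false OR false = false
[2.2.2] true AND false = false
[2.2] true → false = false
[2] false OR false = false
[root] false → false (antecedent false ⇒ implication holds) = true
Overall: true → applied

Applied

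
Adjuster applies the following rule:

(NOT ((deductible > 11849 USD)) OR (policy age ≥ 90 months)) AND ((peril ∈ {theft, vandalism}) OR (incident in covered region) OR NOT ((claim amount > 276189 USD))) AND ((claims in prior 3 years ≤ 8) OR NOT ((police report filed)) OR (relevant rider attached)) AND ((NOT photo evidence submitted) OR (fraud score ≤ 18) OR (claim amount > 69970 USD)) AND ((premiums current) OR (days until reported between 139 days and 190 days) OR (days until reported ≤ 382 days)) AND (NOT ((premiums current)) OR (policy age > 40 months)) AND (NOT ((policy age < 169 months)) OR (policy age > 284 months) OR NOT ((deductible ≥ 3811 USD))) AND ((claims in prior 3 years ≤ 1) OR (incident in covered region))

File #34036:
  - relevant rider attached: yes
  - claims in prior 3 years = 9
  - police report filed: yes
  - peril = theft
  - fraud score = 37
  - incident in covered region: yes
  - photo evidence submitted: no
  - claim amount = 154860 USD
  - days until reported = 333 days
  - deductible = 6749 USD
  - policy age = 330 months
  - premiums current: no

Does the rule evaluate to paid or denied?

Paid

Atomic conditions:
  deductible > 11849 USD: 6749 > 11849 is false
  policy age ≥ 90 months: 330 ≥ 90 is true
  peril ∈ {theft, vandalism}: theft is in the set → true
  incident in covered region: yes → true
  claim amount > 276189 USD: 154860 > 276189 is false
  claims in prior 3 years ≤ 8: 9 ≤ 8 is false
  police report filed: yes → true
  relevant rider attached: yes → true
  NOT photo evidence submitted: no → true
  fraud score ≤ 18: 37 ≤ 18 is false
  claim amount > 69970 USD: 154860 > 69970 is true
  premiums current: no → false
  days until reported between 139 days and 190 days: 333 in [139, 190] is false
  days until reported ≤ 382 days: 333 ≤ 382 is true
  policy age > 40 months: 330 > 40 is true
  policy age < 169 months: 330 < 169 is false
  policy age > 284 months: 330 > 284 is true
  deductible ≥ 3811 USD: 6749 ≥ 3811 is true
  claims in prior 3 years ≤ 1: 9 ≤ 1 is false
Combine:
[1.1] NOT false = true
[1] true OR true = true
[2.3] NOT false = true
[2] true OR true OR true = true
[3.2] NOT true = false
[3] false OR false OR true = true
[4] true OR false OR true = true
[5] false OR false OR true = true
[6.1] NOT false = true
[6] true OR true = true
[7.1] NOT false = true
[7.3] NOT true = false
[7] true OR true OR false = true
[8] false OR true = true
[root] true AND true AND true AND true AND true AND true AND true AND true = true
Overall: true → paid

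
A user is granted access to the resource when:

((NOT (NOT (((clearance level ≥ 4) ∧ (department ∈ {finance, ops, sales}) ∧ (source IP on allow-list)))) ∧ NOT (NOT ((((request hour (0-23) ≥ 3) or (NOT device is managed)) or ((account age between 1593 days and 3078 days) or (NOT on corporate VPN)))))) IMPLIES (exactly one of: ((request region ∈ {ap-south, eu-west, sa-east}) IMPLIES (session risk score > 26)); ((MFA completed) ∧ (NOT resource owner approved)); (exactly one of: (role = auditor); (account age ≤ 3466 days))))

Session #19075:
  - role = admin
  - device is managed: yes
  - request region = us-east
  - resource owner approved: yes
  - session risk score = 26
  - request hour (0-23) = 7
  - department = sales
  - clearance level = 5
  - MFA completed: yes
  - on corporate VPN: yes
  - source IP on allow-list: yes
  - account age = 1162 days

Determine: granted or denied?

Denied

Atomic conditions:
  clearance level ≥ 4: 5 ≥ 4 is true
  department ∈ {finance, ops, sales}: sales is in the set → true
  source IP on allow-list: yes → true
  request hour (0-23) ≥ 3: 7 ≥ 3 is true
  NOT device is managed: yes → false
  account age between 1593 days and 3078 days: 1162 in [1593, 3078] is false
  NOT on corporate VPN: yes → false
  request region ∈ {ap-south, eu-west, sa-east}: us-east is not in the set → false
  session risk score > 26: 26 > 26 is false
  MFA completed: yes → true
  NOT resource owner approved: yes → false
  role = auditor: admin == auditor is false
  account age ≤ 3466 days: 1162 ≤ 3466 is true
Combine:
[1.1.1.1] true AND true AND true = true
[1.1.1] NOT true = false
[1.1] NOT false = true
[1.2.1.1.1] true OR false = true
[1.2.1.1.2] false OR false = false
[1.2.1.1] true OR false = true
[1.2.1] NOT true = false
[1.2] NOT false = true
[1] true AND true = true
[2.1] false → false (antecedent false ⇒ implication holds) = true
[2.2] true AND false = false
[2.3] exactly-one(false, true) = true
[2] exactly-one(true, false, true) = false
[root] true → false = false
Overall: false → denied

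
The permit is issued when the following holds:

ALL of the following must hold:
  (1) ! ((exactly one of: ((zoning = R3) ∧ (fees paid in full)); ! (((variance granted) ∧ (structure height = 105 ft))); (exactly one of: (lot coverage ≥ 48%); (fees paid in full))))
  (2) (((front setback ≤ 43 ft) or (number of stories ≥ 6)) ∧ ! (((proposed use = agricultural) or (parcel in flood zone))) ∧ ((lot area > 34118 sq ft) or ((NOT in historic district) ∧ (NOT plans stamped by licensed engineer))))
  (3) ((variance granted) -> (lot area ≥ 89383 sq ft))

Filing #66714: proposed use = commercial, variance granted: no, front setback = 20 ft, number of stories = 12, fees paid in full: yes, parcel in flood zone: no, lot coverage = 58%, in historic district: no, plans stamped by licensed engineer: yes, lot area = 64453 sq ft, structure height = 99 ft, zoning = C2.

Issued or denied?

Atomic conditions:
  zoning = R3: C2 == R3 is false
  fees paid in full: yes → true
  variance granted: no → false
  structure height = 105 ft: 99 == 105 is false
  lot coverage ≥ 48%: 58 ≥ 48 is true
  front setback ≤ 43 ft: 20 ≤ 43 is true
  number of stories ≥ 6: 12 ≥ 6 is true
  proposed use = agricultural: commercial == agricultural is false
  parcel in flood zone: no → false
  lot area > 34118 sq ft: 64453 > 34118 is true
  NOT in historic district: no → true
  NOT plans stamped by licensed engineer: yes → false
  lot area ≥ 89383 sq ft: 64453 ≥ 89383 is false
Combine:
[1.1.1] false AND true = false
[1.1.2.1] false AND false = false
[1.1.2] NOT false = true
[1.1.3] exactly-one(true, true) = false
[1.1] exactly-one(false, true, false) = true
[1] NOT true = false
[2.1] true OR true = true
[2.2.1] false OR false = false
[2.2] NOT false = true
[2.3.2] true AND false = false
[2.3] true OR false = true
[2] true AND true AND true = true
[3] false → false (antecedent false ⇒ implication holds) = true
[root] false AND true AND true = false
Overall: false → denied

Denied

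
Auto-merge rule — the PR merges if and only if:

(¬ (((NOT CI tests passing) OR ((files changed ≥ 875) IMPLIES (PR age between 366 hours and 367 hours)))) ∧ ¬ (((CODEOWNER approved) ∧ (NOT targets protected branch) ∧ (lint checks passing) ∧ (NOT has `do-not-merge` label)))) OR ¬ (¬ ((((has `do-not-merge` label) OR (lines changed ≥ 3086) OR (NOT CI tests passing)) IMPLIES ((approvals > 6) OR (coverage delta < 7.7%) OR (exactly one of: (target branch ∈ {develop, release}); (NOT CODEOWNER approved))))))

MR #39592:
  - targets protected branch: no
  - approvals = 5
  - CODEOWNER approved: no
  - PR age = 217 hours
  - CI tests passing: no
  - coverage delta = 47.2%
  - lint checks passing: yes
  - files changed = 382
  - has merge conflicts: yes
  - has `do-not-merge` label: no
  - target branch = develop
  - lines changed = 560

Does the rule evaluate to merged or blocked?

Atomic conditions:
  NOT CI tests passing: no → true
  files changed ≥ 875: 382 ≥ 875 is false
  PR age between 366 hours and 367 hours: 217 in [366, 367] is false
  CODEOWNER approved: no → false
  NOT targets protected branch: no → true
  lint checks passing: yes → true
  NOT has `do-not-merge` label: no → true
  has `do-not-merge` label: no → false
  lines changed ≥ 3086: 560 ≥ 3086 is false
  approvals > 6: 5 > 6 is false
  coverage delta < 7.7%: 47.2 < 7.7 is false
  target branch ∈ {develop, release}: develop is in the set → true
  NOT CODEOWNER approved: no → true
Combine:
[1.1.1.2] false → false (antecedent false ⇒ implication holds) = true
[1.1.1] true OR true = true
[1.1] NOT true = false
[1.2.1] false AND true AND true AND true = false
[1.2] NOT false = true
[1] false AND true = false
[2.1.1.1] false OR false OR true = true
[2.1.1.2.3] exactly-one(true, true) = false
[2.1.1.2] false OR false OR false = false
[2.1.1] true → false = false
[2.1] NOT false = true
[2] NOT true = false
[root] false OR false = false
Overall: false → blocked

Blocked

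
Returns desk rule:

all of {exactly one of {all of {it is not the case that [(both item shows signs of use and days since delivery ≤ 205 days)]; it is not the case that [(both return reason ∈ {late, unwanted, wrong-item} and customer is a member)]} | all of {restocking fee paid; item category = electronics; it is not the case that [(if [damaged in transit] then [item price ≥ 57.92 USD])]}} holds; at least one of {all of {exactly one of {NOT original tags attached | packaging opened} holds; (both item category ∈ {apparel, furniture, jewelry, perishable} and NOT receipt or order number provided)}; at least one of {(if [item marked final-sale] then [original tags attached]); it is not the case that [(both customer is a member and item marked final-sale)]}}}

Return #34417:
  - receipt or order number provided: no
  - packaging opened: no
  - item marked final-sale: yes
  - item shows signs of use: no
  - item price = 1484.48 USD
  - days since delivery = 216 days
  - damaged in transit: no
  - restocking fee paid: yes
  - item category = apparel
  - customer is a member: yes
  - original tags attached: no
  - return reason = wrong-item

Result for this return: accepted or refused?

Refused

Atomic conditions:
  item shows signs of use: no → false
  days since delivery ≤ 205 days: 216 ≤ 205 is false
  return reason ∈ {late, unwanted, wrong-item}: wrong-item is in the set → true
  customer is a member: yes → true
  restocking fee paid: yes → true
  item category = electronics: apparel == electronics is false
  damaged in transit: no → false
  item price ≥ 57.92 USD: 1484.48 ≥ 57.92 is true
  NOT original tags attached: no → true
  packaging opened: no → false
  item category ∈ {apparel, furniture, jewelry, perishable}: apparel is in the set → true
  NOT receipt or order number provided: no → true
  item marked final-sale: yes → true
  original tags attached: no → false
Combine:
[1.1.1.1] false AND false = false
[1.1.1] NOT false = true
[1.1.2.1] true AND true = true
[1.1.2] NOT true = false
[1.1] true AND false = false
[1.2.3.1] false → true (antecedent false ⇒ implication holds) = true
[1.2.3] NOT true = false
[1.2] true AND false AND false = false
[1] exactly-one(false, false) = false
[2.1.1] exactly-one(true, false) = true
[2.1.2] true AND true = true
[2.1] true AND true = true
[2.2.1] true → false = false
[2.2.2.1] true AND true = true
[2.2.2] NOT true = false
[2.2] false OR false = false
[2] true OR false = true
[root] false AND true = false
Overall: false → refused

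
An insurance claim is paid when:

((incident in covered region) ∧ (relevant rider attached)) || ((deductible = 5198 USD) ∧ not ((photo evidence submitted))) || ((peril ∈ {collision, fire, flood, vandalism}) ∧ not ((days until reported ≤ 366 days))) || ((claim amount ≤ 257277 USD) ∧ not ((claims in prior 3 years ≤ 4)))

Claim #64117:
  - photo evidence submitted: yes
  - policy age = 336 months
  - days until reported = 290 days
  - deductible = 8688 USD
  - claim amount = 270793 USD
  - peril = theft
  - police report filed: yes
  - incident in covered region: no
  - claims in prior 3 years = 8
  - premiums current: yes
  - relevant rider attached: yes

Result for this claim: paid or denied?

Denied

Atomic conditions:
  incident in covered region: no → false
  relevant rider attached: yes → true
  deductible = 5198 USD: 8688 == 5198 is false
  photo evidence submitted: yes → true
  peril ∈ {collision, fire, flood, vandalism}: theft is not in the set → false
  days until reported ≤ 366 days: 290 ≤ 366 is true
  claim amount ≤ 257277 USD: 270793 ≤ 257277 is false
  claims in prior 3 years ≤ 4: 8 ≤ 4 is false
Combine:
[1] false AND true = false
[2.2] NOT true = false
[2] false AND false = false
[3.2] NOT true = false
[3] false AND false = false
[4.2] NOT false = true
[4] false AND true = false
[root] false OR false OR false OR false = false
Overall: false → denied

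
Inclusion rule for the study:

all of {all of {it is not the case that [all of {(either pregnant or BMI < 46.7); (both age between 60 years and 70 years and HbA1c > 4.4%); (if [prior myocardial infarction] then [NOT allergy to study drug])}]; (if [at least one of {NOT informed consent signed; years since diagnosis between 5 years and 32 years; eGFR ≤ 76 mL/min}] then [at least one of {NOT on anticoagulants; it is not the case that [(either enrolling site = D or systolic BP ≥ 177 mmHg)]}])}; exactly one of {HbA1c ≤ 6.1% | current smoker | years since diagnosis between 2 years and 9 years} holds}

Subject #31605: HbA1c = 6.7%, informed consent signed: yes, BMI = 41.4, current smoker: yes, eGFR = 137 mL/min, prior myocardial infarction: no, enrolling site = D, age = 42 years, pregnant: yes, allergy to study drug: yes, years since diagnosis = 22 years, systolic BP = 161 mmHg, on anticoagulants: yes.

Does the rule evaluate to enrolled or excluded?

Atomic conditions:
  pregnant: yes → true
  BMI < 46.7: 41.4 < 46.7 is true
  age between 60 years and 70 years: 42 in [60, 70] is false
  HbA1c > 4.4%: 6.7 > 4.4 is true
  prior myocardial infarction: no → false
  NOT allergy to study drug: yes → false
  NOT informed consent signed: yes → false
  years since diagnosis between 5 years and 32 years: 22 in [5, 32] is true
  eGFR ≤ 76 mL/min: 137 ≤ 76 is false
  NOT on anticoagulants: yes → false
  enrolling site = D: D == D is true
  systolic BP ≥ 177 mmHg: 161 ≥ 177 is false
  HbA1c ≤ 6.1%: 6.7 ≤ 6.1 is false
  current smoker: yes → true
  years since diagnosis between 2 years and 9 years: 22 in [2, 9] is false
Combine:
[1.1.1.1] true OR true = true
[1.1.1.2] false AND true = false
[1.1.1.3] false → false (antecedent false ⇒ implication holds) = true
[1.1.1] true AND false AND true = false
[1.1] NOT false = true
[1.2.1] false OR true OR false = true
[1.2.2.2.1] true OR false = true
[1.2.2.2] NOT true = false
[1.2.2] false OR false = false
[1.2] true → false = false
[1] true AND false = false
[2] exactly-one(false, true, false) = true
[root] false AND true = false
Overall: false → excluded

Excluded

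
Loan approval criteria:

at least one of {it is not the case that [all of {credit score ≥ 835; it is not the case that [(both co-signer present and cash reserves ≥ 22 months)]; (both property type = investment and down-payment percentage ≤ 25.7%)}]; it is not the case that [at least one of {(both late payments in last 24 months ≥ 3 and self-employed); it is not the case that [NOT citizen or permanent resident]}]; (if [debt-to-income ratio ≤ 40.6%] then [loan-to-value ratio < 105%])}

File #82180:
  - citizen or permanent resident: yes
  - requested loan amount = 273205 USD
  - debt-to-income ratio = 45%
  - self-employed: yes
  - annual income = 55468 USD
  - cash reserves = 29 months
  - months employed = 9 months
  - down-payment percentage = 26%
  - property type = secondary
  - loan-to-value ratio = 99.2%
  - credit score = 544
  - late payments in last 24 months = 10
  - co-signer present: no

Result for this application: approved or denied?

Atomic conditions:
  credit score ≥ 835: 544 ≥ 835 is false
  co-signer present: no → false
  cash reserves ≥ 22 months: 29 ≥ 22 is true
  property type = investment: secondary == investment is false
  down-payment percentage ≤ 25.7%: 26 ≤ 25.7 is false
  late payments in last 24 months ≥ 3: 10 ≥ 3 is true
  self-employed: yes → true
  NOT citizen or permanent resident: yes → false
  debt-to-income ratio ≤ 40.6%: 45 ≤ 40.6 is false
  loan-to-value ratio < 105%: 99.2 < 105 is true
Combine:
[1.1.2.1] false AND true = false
[1.1.2] NOT false = true
[1.1.3] false AND false = false
[1.1] false AND true AND false = false
[1] NOT false = true
[2.1.1] true AND true = true
[2.1.2] NOT false = true
[2.1] true OR true = true
[2] NOT true = false
[3] false → true (antecedent false ⇒ implication holds) = true
[root] true OR false OR true = true
Overall: true → approved

Approved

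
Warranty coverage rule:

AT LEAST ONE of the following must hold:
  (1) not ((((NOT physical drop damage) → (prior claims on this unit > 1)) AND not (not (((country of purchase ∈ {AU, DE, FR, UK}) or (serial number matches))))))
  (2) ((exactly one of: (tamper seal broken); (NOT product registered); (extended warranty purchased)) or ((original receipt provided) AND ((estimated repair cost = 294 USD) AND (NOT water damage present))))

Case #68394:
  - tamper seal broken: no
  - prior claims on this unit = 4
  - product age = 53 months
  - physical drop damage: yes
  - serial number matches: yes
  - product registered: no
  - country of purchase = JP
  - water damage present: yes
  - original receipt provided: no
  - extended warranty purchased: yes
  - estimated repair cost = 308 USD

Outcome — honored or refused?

Refused

Atomic conditions:
  NOT physical drop damage: yes → false
  prior claims on this unit > 1: 4 > 1 is true
  country of purchase ∈ {AU, DE, FR, UK}: JP is not in the set → false
  serial number matches: yes → true
  tamper seal broken: no → false
  NOT product registered: no → true
  extended warranty purchased: yes → true
  original receipt provided: no → false
  estimated repair cost = 294 USD: 308 == 294 is false
  NOT water damage present: yes → false
Combine:
[1.1.1] false → true (antecedent false ⇒ implication holds) = true
[1.1.2.1.1] false OR true = true
[1.1.2.1] NOT true = false
[1.1.2] NOT false = true
[1.1] true AND true = true
[1] NOT true = false
[2.1] exactly-one(false, true, true) = false
[2.2.2] false AND false = false
[2.2] false AND false = false
[2] false OR false = false
[root] false OR false = false
Overall: false → refused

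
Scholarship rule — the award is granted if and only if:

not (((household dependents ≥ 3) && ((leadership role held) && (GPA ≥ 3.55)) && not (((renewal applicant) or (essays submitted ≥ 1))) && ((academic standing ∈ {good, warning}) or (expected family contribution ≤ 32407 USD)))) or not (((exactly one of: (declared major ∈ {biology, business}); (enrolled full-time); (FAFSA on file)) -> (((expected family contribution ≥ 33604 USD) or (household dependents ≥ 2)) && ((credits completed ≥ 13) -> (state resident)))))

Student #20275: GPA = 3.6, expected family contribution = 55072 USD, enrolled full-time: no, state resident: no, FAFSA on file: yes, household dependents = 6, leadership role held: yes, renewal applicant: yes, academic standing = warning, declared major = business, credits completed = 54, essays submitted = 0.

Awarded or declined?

Atomic conditions:
  household dependents ≥ 3: 6 ≥ 3 is true
  leadership role held: yes → true
  GPA ≥ 3.55: 3.6 ≥ 3.55 is true
  renewal applicant: yes → true
  essays submitted ≥ 1: 0 ≥ 1 is false
  academic standing ∈ {good, warning}: warning is in the set → true
  expected family contribution ≤ 32407 USD: 55072 ≤ 32407 is false
  declared major ∈ {biology, business}: business is in the set → true
  enrolled full-time: no → false
  FAFSA on file: yes → true
  expected family contribution ≥ 33604 USD: 55072 ≥ 33604 is true
  household dependents ≥ 2: 6 ≥ 2 is true
  credits completed ≥ 13: 54 ≥ 13 is true
  state resident: no → false
Combine:
[1.1.2] true AND true = true
[1.1.3.1] true OR false = true
[1.1.3] NOT true = false
[1.1.4] true OR false = true
[1.1] true AND true AND false AND true = false
[1] NOT false = true
[2.1.1] exactly-one(true, false, true) = false
[2.1.2.1] true OR true = true
[2.1.2.2] true → false = false
[2.1.2] true AND false = false
[2.1] false → false (antecedent false ⇒ implication holds) = true
[2] NOT true = false
[root] true OR false = true
Overall: true → awarded

Awarded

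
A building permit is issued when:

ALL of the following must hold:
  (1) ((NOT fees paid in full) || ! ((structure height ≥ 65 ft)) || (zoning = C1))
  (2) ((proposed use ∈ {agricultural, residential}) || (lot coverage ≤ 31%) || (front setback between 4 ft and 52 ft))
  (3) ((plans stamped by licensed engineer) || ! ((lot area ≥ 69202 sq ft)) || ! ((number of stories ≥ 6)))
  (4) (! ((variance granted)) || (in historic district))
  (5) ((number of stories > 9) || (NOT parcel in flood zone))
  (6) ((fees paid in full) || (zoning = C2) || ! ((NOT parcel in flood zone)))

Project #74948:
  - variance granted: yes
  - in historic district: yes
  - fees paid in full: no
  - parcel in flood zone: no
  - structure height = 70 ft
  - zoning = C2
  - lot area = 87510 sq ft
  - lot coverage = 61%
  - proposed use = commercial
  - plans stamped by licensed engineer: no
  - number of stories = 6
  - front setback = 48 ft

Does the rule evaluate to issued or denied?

Denied

Atomic conditions:
  NOT fees paid in full: no → true
  structure height ≥ 65 ft: 70 ≥ 65 is true
  zoning = C1: C2 == C1 is false
  proposed use ∈ {agricultural, residential}: commercial is not in the set → false
  lot coverage ≤ 31%: 61 ≤ 31 is false
  front setback between 4 ft and 52 ft: 48 in [4, 52] is true
  plans stamped by licensed engineer: no → false
  lot area ≥ 69202 sq ft: 87510 ≥ 69202 is true
  number of stories ≥ 6: 6 ≥ 6 is true
  variance granted: yes → true
  in historic district: yes → true
  number of stories > 9: 6 > 9 is false
  NOT parcel in flood zone: no → true
  fees paid in full: no → false
  zoning = C2: C2 == C2 is true
Combine:
[1.2] NOT true = false
[1] true OR false OR false = true
[2] false OR false OR true = true
[3.2] NOT true = false
[3.3] NOT true = false
[3] false OR false OR false = false
[4.1] NOT true = false
[4] false OR true = true
[5] false OR true = true
[6.3] NOT true = false
[6] false OR true OR false = true
[root] true AND true AND false AND true AND true AND true = false
Overall: false → denied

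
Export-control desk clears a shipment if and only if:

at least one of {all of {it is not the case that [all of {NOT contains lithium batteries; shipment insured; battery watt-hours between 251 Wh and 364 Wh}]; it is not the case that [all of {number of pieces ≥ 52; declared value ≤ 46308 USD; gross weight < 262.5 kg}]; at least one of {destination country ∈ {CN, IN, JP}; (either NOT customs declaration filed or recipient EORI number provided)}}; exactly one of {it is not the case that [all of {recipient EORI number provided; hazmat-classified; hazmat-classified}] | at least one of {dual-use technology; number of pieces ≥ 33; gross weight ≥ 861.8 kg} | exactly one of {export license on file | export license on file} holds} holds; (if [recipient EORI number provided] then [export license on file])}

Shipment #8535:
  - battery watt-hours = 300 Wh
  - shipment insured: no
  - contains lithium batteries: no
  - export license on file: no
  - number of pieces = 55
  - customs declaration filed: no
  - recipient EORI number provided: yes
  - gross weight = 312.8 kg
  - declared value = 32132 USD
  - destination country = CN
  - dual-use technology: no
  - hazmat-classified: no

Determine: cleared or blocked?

Cleared

Atomic conditions:
  NOT contains lithium batteries: no → true
  shipment insured: no → false
  battery watt-hours between 251 Wh and 364 Wh: 300 in [251, 364] is true
  number of pieces ≥ 52: 55 ≥ 52 is true
  declared value ≤ 46308 USD: 32132 ≤ 46308 is true
  gross weight < 262.5 kg: 312.8 < 262.5 is false
  destination country ∈ {CN, IN, JP}: CN is in the set → true
  NOT customs declaration filed: no → true
  recipient EORI number provided: yes → true
  hazmat-classified: no → false
  dual-use technology: no → false
  number of pieces ≥ 33: 55 ≥ 33 is true
  gross weight ≥ 861.8 kg: 312.8 ≥ 861.8 is false
  export license on file: no → false
Combine:
[1.1.1] true AND false AND true = false
[1.1] NOT false = true
[1.2.1] true AND true AND false = false
[1.2] NOT false = true
[1.3.2] true OR true = true
[1.3] true OR true = true
[1] true AND true AND true = true
[2.1.1] true AND false AND false = false
[2.1] NOT false = true
[2.2] false OR true OR false = true
[2.3] exactly-one(false, false) = false
[2] exactly-one(true, true, false) = false
[3] true → false = false
[root] true OR false OR false = true
Overall: true → cleared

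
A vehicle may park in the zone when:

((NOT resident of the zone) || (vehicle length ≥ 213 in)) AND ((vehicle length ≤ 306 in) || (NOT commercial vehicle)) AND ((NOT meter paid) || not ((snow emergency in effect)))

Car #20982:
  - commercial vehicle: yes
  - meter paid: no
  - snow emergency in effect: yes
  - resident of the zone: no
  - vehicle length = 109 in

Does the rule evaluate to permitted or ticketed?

Permitted

Atomic conditions:
  NOT resident of the zone: no → true
  vehicle length ≥ 213 in: 109 ≥ 213 is false
  vehicle length ≤ 306 in: 109 ≤ 306 is true
  NOT commercial vehicle: yes → false
  NOT meter paid: no → true
  snow emergency in effect: yes → true
Combine:
[1] true OR false = true
[2] true OR false = true
[3.2] NOT true = false
[3] true OR false = true
[root] true AND true AND true = true
Overall: true → permitted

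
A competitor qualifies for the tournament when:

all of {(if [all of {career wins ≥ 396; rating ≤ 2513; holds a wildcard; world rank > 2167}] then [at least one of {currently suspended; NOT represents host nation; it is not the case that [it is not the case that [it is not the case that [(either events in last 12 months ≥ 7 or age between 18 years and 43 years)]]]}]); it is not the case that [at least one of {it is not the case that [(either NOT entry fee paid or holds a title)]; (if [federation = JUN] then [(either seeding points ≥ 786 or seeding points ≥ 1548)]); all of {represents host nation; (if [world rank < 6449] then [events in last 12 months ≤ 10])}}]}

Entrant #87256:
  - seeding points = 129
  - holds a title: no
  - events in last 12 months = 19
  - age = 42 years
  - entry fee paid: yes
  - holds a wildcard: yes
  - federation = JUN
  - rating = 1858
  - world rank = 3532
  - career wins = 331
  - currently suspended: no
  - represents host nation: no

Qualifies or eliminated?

Atomic conditions:
  career wins ≥ 396: 331 ≥ 396 is false
  rating ≤ 2513: 1858 ≤ 2513 is true
  holds a wildcard: yes → true
  world rank > 2167: 3532 > 2167 is true
  currently suspended: no → false
  NOT represents host nation: no → true
  events in last 12 months ≥ 7: 19 ≥ 7 is true
  age between 18 years and 43 years: 42 in [18, 43] is true
  NOT entry fee paid: yes → false
  holds a title: no → false
  federation = JUN: JUN == JUN is true
  seeding points ≥ 786: 129 ≥ 786 is false
  seeding points ≥ 1548: 129 ≥ 1548 is false
  represents host nation: no → false
  world rank < 6449: 3532 < 6449 is true
  events in last 12 months ≤ 10: 19 ≤ 10 is false
Combine:
[1.1] false AND true AND true AND true = false
[1.2.3.1.1.1] true OR true = true
[1.2.3.1.1] NOT true = false
[1.2.3.1] NOT false = true
[1.2.3] NOT true = false
[1.2] false OR true OR false = true
[1] false → true (antecedent false ⇒ implication holds) = true
[2.1.1.1] false OR false = false
[2.1.1] NOT false = true
[2.1.2.2] false OR false = false
[2.1.2] true → false = false
[2.1.3.2] true → false = false
[2.1.3] false AND false = false
[2.1] true OR false OR false = true
[2] NOT true = false
[root] true AND false = false
Overall: false → eliminated

Eliminated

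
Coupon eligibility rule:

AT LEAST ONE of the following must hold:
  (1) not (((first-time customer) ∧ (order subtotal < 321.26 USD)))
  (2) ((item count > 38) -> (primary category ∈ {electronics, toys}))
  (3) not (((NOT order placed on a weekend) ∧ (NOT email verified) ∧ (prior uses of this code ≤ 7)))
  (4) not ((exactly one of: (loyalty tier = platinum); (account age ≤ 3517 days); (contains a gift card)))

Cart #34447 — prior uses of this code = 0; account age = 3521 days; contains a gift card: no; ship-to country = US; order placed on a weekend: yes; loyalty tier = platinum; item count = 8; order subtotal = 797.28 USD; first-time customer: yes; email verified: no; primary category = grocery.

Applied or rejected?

Atomic conditions:
  first-time customer: yes → true
  order subtotal < 321.26 USD: 797.28 < 321.26 is false
  item count > 38: 8 > 38 is false
  primary category ∈ {electronics, toys}: grocery is not in the set → false
  NOT order placed on a weekend: yes → false
  NOT email verified: no → true
  prior uses of this code ≤ 7: 0 ≤ 7 is true
  loyalty tier = platinum: platinum == platinum is true
  account age ≤ 3517 days: 3521 ≤ 3517 is false
  contains a gift card: no → false
Combine:
[1.1] true AND false = false
[1] NOT false = true
[2] false → false (antecedent false ⇒ implication holds) = true
[3.1] false AND true AND true = false
[3] NOT false = true
[4.1] exactly-one(true, false, false) = true
[4] NOT true = false
[root] true OR true OR true OR false = true
Overall: true → applied

Applied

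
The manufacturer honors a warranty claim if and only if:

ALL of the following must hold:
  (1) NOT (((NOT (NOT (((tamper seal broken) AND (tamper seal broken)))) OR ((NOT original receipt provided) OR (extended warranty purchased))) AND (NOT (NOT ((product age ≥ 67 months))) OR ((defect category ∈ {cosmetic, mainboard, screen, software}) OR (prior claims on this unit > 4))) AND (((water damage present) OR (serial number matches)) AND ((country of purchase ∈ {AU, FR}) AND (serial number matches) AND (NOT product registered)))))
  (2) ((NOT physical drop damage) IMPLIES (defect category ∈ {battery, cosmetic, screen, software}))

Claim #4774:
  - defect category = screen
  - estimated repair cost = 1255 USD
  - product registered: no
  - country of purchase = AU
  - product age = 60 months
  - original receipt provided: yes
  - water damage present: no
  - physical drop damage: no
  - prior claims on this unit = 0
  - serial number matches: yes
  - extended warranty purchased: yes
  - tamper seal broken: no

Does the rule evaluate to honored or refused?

Atomic conditions:
  tamper seal broken: no → false
  NOT original receipt provided: yes → false
  extended warranty purchased: yes → true
  product age ≥ 67 months: 60 ≥ 67 is false
  defect category ∈ {cosmetic, mainboard, screen, software}: screen is in the set → true
  prior claims on this unit > 4: 0 > 4 is false
  water damage present: no → false
  serial number matches: yes → true
  country of purchase ∈ {AU, FR}: AU is in the set → true
  NOT product registered: no → true
  NOT physical drop damage: no → true
  defect category ∈ {battery, cosmetic, screen, software}: screen is in the set → true
Combine:
[1.1.1.1.1.1] false AND false = false
[1.1.1.1.1] NOT false = true
[1.1.1.1] NOT true = false
[1.1.1.2] false OR true = true
[1.1.1] false OR true = true
[1.1.2.1.1] NOT false = true
[1.1.2.1] NOT true = false
[1.1.2.2] true OR false = true
[1.1.2] false OR true = true
[1.1.3.1] false OR true = true
[1.1.3.2] true AND true AND true = true
[1.1.3] true AND true = true
[1.1] true AND true AND true = true
[1] NOT true = false
[2] true → true = true
[root] false AND true = false
Overall: false → refused

Refused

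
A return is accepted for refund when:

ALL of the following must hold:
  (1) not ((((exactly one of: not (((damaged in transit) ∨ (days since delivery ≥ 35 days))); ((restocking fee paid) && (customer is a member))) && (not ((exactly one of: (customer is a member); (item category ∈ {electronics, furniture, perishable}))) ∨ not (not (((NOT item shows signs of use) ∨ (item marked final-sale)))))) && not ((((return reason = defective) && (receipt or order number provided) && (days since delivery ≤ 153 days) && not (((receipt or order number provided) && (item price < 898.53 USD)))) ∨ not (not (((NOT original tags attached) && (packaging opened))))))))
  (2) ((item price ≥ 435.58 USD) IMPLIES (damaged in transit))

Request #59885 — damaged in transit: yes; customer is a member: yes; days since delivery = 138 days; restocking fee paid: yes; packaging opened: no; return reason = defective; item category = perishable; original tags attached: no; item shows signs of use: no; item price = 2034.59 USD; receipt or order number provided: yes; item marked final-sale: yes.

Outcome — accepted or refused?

Atomic conditions:
  damaged in transit: yes → true
  days since delivery ≥ 35 days: 138 ≥ 35 is true
  restocking fee paid: yes → true
  customer is a member: yes → true
  item category ∈ {electronics, furniture, perishable}: perishable is in the set → true
  NOT item shows signs of use: no → true
  item marked final-sale: yes → true
  return reason = defective: defective == defective is true
  receipt or order number provided: yes → true
  days since delivery ≤ 153 days: 138 ≤ 153 is true
  item price < 898.53 USD: 2034.59 < 898.53 is false
  NOT original tags attached: no → true
  packaging opened: no → false
  item price ≥ 435.58 USD: 2034.59 ≥ 435.58 is true
Combine:
[1.1.1.1.1.1] true OR true = true
[1.1.1.1.1] NOT true = false
[1.1.1.1.2] true AND true = true
[1.1.1.1] exactly-one(false, true) = true
[1.1.1.2.1.1] exactly-one(true, true) = false
[1.1.1.2.1] NOT false = true
[1.1.1.2.2.1.1] true OR true = true
[1.1.1.2.2.1] NOT true = false
[1.1.1.2.2] NOT false = true
[1.1.1.2] true OR true = true
[1.1.1] true AND true = true
[1.1.2.1.1.4.1] true AND false = false
[1.1.2.1.1.4] NOT false = true
[1.1.2.1.1] true AND true AND true AND true = true
[1.1.2.1.2.1.1] true AND false = false
[1.1.2.1.2.1] NOT false = true
[1.1.2.1.2] NOT true = false
[1.1.2.1] true OR false = true
[1.1.2] NOT true = false
[1.1] true AND false = false
[1] NOT false = true
[2] true → true = true
[root] true AND true = true
Overall: true → accepted

Accepted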